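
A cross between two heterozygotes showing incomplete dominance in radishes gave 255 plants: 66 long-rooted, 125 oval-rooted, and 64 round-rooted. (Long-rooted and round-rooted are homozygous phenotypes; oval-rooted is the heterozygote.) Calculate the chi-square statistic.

0.129

With incomplete dominance, a heterozygote × heterozygote cross gives a 1:2:1 phenotypic ratio.
Total ratio parts = 4. Expected numbers out of 255:
  long-rooted: 255 × 1/4 = 63.75
  oval-rooted: 255 × 2/4 = 127.5
  round-rooted: 255 × 1/4 = 63.75
χ² = Σ (O − E)² / E
  long-rooted: (66 − 63.75)² / 63.75 = 0.0794
  oval-rooted: (125 − 127.5)² / 127.5 = 0.0490
  round-rooted: (64 − 63.75)² / 63.75 = 0.0010
χ² = 0.0794 + 0.0490 + 0.0010 = 0.1294 ≈ 0.129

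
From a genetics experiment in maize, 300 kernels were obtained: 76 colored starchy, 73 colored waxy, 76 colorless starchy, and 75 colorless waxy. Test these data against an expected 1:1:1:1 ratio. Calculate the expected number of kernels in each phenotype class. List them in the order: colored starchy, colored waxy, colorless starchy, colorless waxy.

Total ratio parts = 4. Expected numbers out of 300:
  colored starchy: 300 × 1/4 = 75
  colored waxy: 300 × 1/4 = 75
  colorless starchy: 300 × 1/4 = 75
  colorless waxy: 300 × 1/4 = 75

75, 75, 75, 75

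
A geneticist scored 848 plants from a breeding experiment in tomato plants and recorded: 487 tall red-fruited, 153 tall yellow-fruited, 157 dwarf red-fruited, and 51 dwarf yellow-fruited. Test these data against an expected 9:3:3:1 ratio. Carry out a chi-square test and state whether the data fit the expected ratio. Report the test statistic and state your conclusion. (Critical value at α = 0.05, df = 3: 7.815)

Under the 9:3:3:1 hypothesis (Σ ratio = 16, N = 848):
  tall red-fruited: 848 × 9/16 = 477
  tall yellow-fruited: 848 × 3/16 = 159
  dwarf red-fruited: 848 × 3/16 = 159
  dwarf yellow-fruited: 848 × 1/16 = 53
χ² = Σ (O − E)² / E
  tall red-fruited: (487 − 477)² / 477 = 0.2096
  tall yellow-fruited: (153 − 159)² / 159 = 0.2264
  dwarf red-fruited: (157 − 159)² / 159 = 0.0252
  dwarf yellow-fruited: (51 − 53)² / 53 = 0.0755
χ² = 0.2096 + 0.2264 + 0.0252 + 0.0755 = 0.5367 ≈ 0.537
Degrees of freedom = 4 − 1 = 3; critical value at α = 0.05 is 7.815.
Since 0.537 < 7.815, we fail to reject the null hypothesis — the data are consistent with the 9:3:3:1 ratio.

0.537; consistent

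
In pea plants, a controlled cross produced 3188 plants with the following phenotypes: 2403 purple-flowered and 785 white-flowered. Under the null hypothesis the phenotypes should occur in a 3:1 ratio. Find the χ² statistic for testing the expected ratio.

Total ratio parts = 4. Expected numbers out of 3188:
  purple-flowered: 3188 × 3/4 = 2391
  white-flowered: 3188 × 1/4 = 797
χ² = Σ (O − E)² / E
  purple-flowered: (2403 − 2391)² / 2391 = 0.0602
  white-flowered: (785 − 797)² / 797 = 0.1807
χ² = 0.0602 + 0.1807 = 0.2409 ≈ 0.241

0.241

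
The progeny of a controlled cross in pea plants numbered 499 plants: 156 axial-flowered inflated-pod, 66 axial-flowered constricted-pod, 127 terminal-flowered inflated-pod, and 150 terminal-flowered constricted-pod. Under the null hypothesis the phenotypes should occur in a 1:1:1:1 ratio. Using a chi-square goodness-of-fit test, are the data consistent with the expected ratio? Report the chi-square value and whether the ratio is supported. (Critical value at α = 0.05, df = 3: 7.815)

Expected counts for N = 499 under a 1:1:1:1 ratio (total parts = 4):
  axial-flowered inflated-pod: 499 × 1/4 = 124.75
  axial-flowered constricted-pod: 499 × 1/4 = 124.75
  terminal-flowered inflated-pod: 499 × 1/4 = 124.75
  terminal-flowered constricted-pod: 499 × 1/4 = 124.75
χ² = Σ (O − E)² / E
  axial-flowered inflated-pod: (156 − 124.75)² / 124.75 = 7.8282
  axial-flowered constricted-pod: (66 − 124.75)² / 124.75 = 27.6678
  terminal-flowered inflated-pod: (127 − 124.75)² / 124.75 = 0.0406
  terminal-flowered constricted-pod: (150 − 124.75)² / 124.75 = 5.1107
χ² = 7.8282 + 27.6678 + 0.0406 + 5.1107 = 40.6473 ≈ 40.647
Degrees of freedom = 4 − 1 = 3; critical value at α = 0.05 is 7.815.
Since 40.647 > 7.815, we reject the null hypothesis — the data do not fit the 1:1:1:1 ratio.

40.647; not consistent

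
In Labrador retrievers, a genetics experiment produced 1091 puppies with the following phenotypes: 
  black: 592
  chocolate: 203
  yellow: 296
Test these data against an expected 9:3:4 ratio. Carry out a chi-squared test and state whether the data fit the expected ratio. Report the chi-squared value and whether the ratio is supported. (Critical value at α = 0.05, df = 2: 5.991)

Expected counts for N = 1091 under a 9:3:4 ratio (total parts = 16):
  black: 1091 × 9/16 = 613.6875
  chocolate: 1091 × 3/16 = 204.5625
  yellow: 1091 × 4/16 = 272.75
χ² = Σ (O − E)² / E
  black: (592 − 613.6875)² / 613.6875 = 0.7664
  chocolate: (203 − 204.5625)² / 204.5625 = 0.0119
  yellow: (296 − 272.75)² / 272.75 = 1.9819
χ² = 0.7664 + 0.0119 + 1.9819 = 2.7602 ≈ 2.760
Degrees of freedom = 3 − 1 = 2; critical value at α = 0.05 is 5.991.
Since 2.760 < 5.991, we fail to reject the null hypothesis — the data are consistent with the 9:3:4 ratio.

2.760; consistent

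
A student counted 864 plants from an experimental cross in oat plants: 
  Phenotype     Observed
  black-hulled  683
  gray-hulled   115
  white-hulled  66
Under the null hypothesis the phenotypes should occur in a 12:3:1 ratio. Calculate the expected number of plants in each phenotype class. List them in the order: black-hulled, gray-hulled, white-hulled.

Expected counts for N = 864 under a 12:3:1 ratio (total parts = 16):
  black-hulled: 864 × 12/16 = 648
  gray-hulled: 864 × 3/16 = 162
  white-hulled: 864 × 1/16 = 54

648, 162, 54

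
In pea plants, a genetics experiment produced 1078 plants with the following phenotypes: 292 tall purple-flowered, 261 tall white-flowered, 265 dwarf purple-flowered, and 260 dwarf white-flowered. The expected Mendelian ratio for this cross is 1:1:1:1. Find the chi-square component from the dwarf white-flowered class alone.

0.335

Under the 1:1:1:1 hypothesis (Σ ratio = 4, N = 1078):
  tall purple-flowered: 1078 × 1/4 = 269.5
  tall white-flowered: 1078 × 1/4 = 269.5
  dwarf purple-flowered: 1078 × 1/4 = 269.5
  dwarf white-flowered: 1078 × 1/4 = 269.5
Contribution of dwarf white-flowered: (260 − 269.5)² / 269.5 = 0.3349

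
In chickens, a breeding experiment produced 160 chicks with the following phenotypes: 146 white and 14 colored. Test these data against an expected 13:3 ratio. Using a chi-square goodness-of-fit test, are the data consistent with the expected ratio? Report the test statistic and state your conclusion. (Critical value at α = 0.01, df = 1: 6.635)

The 13:3 ratio has 16 parts, so with N = 160 the expected counts are:
  white: 160 × 13/16 = 130
  colored: 160 × 3/16 = 30
χ² = Σ (O − E)² / E
  white: (146 − 130)² / 130 = 1.9692
  colored: (14 − 30)² / 30 = 8.5333
χ² = 1.9692 + 8.5333 = 10.5025 ≈ 10.503
Degrees of freedom = 2 − 1 = 1; critical value at α = 0.01 is 6.635.
Since 10.503 > 6.635, we reject the null hypothesis — the data do not fit the 13:3 ratio.

10.503; not consistent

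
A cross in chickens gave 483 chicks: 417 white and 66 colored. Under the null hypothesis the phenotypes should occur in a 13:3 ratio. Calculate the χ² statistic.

Under the 13:3 hypothesis (Σ ratio = 16, N = 483):
  white: 483 × 13/16 = 392.4375
  colored: 483 × 3/16 = 90.5625
χ² = Σ (O − E)² / E
  white: (417 − 392.4375)² / 392.4375 = 1.5374
  colored: (66 − 90.5625)² / 90.5625 = 6.6619
χ² = 1.5374 + 6.6619 = 8.1993 ≈ 8.199

8.199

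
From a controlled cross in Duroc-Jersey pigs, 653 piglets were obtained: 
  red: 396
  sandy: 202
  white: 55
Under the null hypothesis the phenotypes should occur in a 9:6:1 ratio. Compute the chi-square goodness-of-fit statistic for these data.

Total ratio parts = 16. Expected numbers out of 653:
  red: 653 × 9/16 = 367.3125
  sandy: 653 × 6/16 = 244.875
  white: 653 × 1/16 = 40.8125
χ² = Σ (O − E)² / E
  red: (396 − 367.3125)² / 367.3125 = 2.2405
  sandy: (202 − 244.875)² / 244.875 = 7.5070
  white: (55 − 40.8125)² / 40.8125 = 4.9319
χ² = 2.2405 + 7.5070 + 4.9319 = 14.6794 ≈ 14.679

14.679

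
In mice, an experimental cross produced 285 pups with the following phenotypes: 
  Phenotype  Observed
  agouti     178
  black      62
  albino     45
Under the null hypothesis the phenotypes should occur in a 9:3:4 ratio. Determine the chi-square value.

The 9:3:4 ratio has 16 parts, so with N = 285 the expected counts are:
  agouti: 285 × 9/16 = 160.3125
  black: 285 × 3/16 = 53.4375
  albino: 285 × 4/16 = 71.25
χ² = Σ (O − E)² / E
  agouti: (178 − 160.3125)² / 160.3125 = 1.9515
  black: (62 − 53.4375)² / 53.4375 = 1.3720
  albino: (45 − 71.25)² / 71.25 = 9.6711
χ² = 1.9515 + 1.3720 + 9.6711 = 12.9946 ≈ 12.995

12.995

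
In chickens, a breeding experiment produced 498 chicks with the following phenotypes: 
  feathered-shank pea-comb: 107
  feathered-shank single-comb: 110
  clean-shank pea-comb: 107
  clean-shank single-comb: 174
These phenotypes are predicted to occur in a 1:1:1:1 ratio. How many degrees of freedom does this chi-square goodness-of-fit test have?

3

A goodness-of-fit test with 4 phenotype classes has df = 4 − 1 = 3.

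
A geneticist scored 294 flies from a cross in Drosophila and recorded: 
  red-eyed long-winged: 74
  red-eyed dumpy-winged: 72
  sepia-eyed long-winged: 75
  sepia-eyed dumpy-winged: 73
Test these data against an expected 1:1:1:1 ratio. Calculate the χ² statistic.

Total ratio parts = 4. Expected numbers out of 294:
  red-eyed long-winged: 294 × 1/4 = 73.5
  red-eyed dumpy-winged: 294 × 1/4 = 73.5
  sepia-eyed long-winged: 294 × 1/4 = 73.5
  sepia-eyed dumpy-winged: 294 × 1/4 = 73.5
χ² = Σ (O − E)² / E
  red-eyed long-winged: (74 − 73.5)² / 73.5 = 0.0034
  red-eyed dumpy-winged: (72 − 73.5)² / 73.5 = 0.0306
  sepia-eyed long-winged: (75 − 73.5)² / 73.5 = 0.0306
  sepia-eyed dumpy-winged: (73 − 73.5)² / 73.5 = 0.0034
χ² = 0.0034 + 0.0306 + 0.0306 + 0.0034 = 0.068

0.068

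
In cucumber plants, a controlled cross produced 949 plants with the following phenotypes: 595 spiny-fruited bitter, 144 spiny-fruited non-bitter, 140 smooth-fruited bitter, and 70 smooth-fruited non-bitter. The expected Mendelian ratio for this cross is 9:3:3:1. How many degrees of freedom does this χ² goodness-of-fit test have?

3

A goodness-of-fit test with 4 phenotype classes has df = 4 − 1 = 3.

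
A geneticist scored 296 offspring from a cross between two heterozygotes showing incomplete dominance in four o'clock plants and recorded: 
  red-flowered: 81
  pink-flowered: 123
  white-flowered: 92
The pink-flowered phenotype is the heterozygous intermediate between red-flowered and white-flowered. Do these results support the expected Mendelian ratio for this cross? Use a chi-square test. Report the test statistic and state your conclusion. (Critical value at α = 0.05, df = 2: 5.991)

With incomplete dominance, a heterozygote × heterozygote cross gives a 1:2:1 phenotypic ratio.
Expected counts for N = 296 under a 1:2:1 ratio (total parts = 4):
  red-flowered: 296 × 1/4 = 74
  pink-flowered: 296 × 2/4 = 148
  white-flowered: 296 × 1/4 = 74
χ² = Σ (O − E)² / E
  red-flowered: (81 − 74)² / 74 = 0.6622
  pink-flowered: (123 − 148)² / 148 = 4.2230
  white-flowered: (92 − 74)² / 74 = 4.3784
χ² = 0.6622 + 4.2230 + 4.3784 = 9.2636 ≈ 9.264
Degrees of freedom = 3 − 1 = 2; critical value at α = 0.05 is 5.991.
Since 9.264 > 5.991, we reject the null hypothesis — the data do not fit the 1:2:1 ratio.

9.264; not consistent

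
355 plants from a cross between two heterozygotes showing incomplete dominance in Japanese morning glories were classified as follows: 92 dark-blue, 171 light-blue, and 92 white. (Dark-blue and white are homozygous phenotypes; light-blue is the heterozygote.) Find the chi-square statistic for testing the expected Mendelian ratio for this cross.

0.476

With incomplete dominance, a heterozygote × heterozygote cross gives a 1:2:1 phenotypic ratio.
Under the 1:2:1 hypothesis (Σ ratio = 4, N = 355):
  dark-blue: 355 × 1/4 = 88.75
  light-blue: 355 × 2/4 = 177.5
  white: 355 × 1/4 = 88.75
χ² = Σ (O − E)² / E
  dark-blue: (92 − 88.75)² / 88.75 = 0.1190
  light-blue: (171 − 177.5)² / 177.5 = 0.2380
  white: (92 − 88.75)² / 88.75 = 0.1190
χ² = 0.1190 + 0.2380 + 0.1190 = 0.476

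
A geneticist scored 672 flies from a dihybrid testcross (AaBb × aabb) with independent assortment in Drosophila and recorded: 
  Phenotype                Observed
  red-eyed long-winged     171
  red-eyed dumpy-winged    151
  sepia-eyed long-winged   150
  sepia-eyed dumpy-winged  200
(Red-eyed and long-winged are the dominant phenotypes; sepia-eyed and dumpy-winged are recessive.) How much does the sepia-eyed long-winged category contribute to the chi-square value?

1.929

A dihybrid testcross with independent assortment gives a 1:1:1:1 ratio.
Total ratio parts = 4. Expected numbers out of 672:
  red-eyed long-winged: 672 × 1/4 = 168
  red-eyed dumpy-winged: 672 × 1/4 = 168
  sepia-eyed long-winged: 672 × 1/4 = 168
  sepia-eyed dumpy-winged: 672 × 1/4 = 168
Contribution of sepia-eyed long-winged: (150 − 168)² / 168 = 1.9286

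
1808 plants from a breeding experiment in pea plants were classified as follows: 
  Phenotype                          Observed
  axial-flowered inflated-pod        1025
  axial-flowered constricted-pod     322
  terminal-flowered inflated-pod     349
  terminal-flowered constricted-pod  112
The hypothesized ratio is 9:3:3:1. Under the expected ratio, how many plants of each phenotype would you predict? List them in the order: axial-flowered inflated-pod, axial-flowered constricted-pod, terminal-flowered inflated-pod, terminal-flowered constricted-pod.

The 9:3:3:1 ratio has 16 parts, so with N = 1808 the expected counts are:
  axial-flowered inflated-pod: 1808 × 9/16 = 1017
  axial-flowered constricted-pod: 1808 × 3/16 = 339
  terminal-flowered inflated-pod: 1808 × 3/16 = 339
  terminal-flowered constricted-pod: 1808 × 1/16 = 113

1017, 339, 339, 113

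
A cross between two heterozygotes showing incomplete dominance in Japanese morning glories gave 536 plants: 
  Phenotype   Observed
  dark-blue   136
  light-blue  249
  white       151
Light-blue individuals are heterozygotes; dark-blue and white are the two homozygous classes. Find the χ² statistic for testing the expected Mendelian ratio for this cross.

3.534

With incomplete dominance, a heterozygote × heterozygote cross gives a 1:2:1 phenotypic ratio.
Total ratio parts = 4. Expected numbers out of 536:
  dark-blue: 536 × 1/4 = 134
  light-blue: 536 × 2/4 = 268
  white: 536 × 1/4 = 134
χ² = Σ (O − E)² / E
  dark-blue: (136 − 134)² / 134 = 0.0299
  light-blue: (249 − 268)² / 268 = 1.3470
  white: (151 − 134)² / 134 = 2.1567
χ² = 0.0299 + 1.3470 + 2.1567 = 3.5336 ≈ 3.534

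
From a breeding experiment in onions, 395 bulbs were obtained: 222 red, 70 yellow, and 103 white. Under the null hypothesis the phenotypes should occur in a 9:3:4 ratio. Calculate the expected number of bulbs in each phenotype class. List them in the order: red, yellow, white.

222.1875, 74.0625, 98.75

The 9:3:4 ratio has 16 parts, so with N = 395 the expected counts are:
  red: 395 × 9/16 = 222.1875
  yellow: 395 × 3/16 = 74.0625
  white: 395 × 4/16 = 98.75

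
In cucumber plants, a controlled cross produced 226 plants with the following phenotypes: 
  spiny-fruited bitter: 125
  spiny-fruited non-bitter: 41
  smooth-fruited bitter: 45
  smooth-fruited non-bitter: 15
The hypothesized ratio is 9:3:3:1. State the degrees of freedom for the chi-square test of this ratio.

A goodness-of-fit test with 4 phenotype classes has df = 4 − 1 = 3.

3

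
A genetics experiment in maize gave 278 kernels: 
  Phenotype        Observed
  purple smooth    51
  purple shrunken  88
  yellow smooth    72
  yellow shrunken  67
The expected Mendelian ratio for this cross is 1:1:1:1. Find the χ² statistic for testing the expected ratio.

Expected counts for N = 278 under a 1:1:1:1 ratio (total parts = 4):
  purple smooth: 278 × 1/4 = 69.5
  purple shrunken: 278 × 1/4 = 69.5
  yellow smooth: 278 × 1/4 = 69.5
  yellow shrunken: 278 × 1/4 = 69.5
χ² = Σ (O − E)² / E
  purple smooth: (51 − 69.5)² / 69.5 = 4.9245
  purple shrunken: (88 − 69.5)² / 69.5 = 4.9245
  yellow smooth: (72 − 69.5)² / 69.5 = 0.0899
  yellow shrunken: (67 − 69.5)² / 69.5 = 0.0899
χ² = 4.9245 + 4.9245 + 0.0899 + 0.0899 = 10.0288 ≈ 10.029

10.029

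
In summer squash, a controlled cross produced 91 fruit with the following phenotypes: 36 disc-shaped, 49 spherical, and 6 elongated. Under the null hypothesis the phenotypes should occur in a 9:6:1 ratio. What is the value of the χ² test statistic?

11.007

The 9:6:1 ratio has 16 parts, so with N = 91 the expected counts are:
  disc-shaped: 91 × 9/16 = 51.1875
  spherical: 91 × 6/16 = 34.125
  elongated: 91 × 1/16 = 5.6875
χ² = Σ (O − E)² / E
  disc-shaped: (36 − 51.1875)² / 51.1875 = 4.5062
  spherical: (49 − 34.125)² / 34.125 = 6.4840
  elongated: (6 − 5.6875)² / 5.6875 = 0.0172
χ² = 4.5062 + 6.4840 + 0.0172 = 11.0074 ≈ 11.007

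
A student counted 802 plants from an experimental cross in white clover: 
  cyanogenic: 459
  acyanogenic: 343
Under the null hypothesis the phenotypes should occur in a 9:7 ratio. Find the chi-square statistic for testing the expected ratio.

The 9:7 ratio has 16 parts, so with N = 802 the expected counts are:
  cyanogenic: 802 × 9/16 = 451.125
  acyanogenic: 802 × 7/16 = 350.875
χ² = Σ (O − E)² / E
  cyanogenic: (459 − 451.125)² / 451.125 = 0.1375
  acyanogenic: (343 − 350.875)² / 350.875 = 0.1767
χ² = 0.1375 + 0.1767 = 0.3142 ≈ 0.314

0.314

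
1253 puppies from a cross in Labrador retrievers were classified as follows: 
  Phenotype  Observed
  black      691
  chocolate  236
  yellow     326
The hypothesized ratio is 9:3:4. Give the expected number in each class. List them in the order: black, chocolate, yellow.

704.8125, 234.9375, 313.25

Total ratio parts = 16. Expected numbers out of 1253:
  black: 1253 × 9/16 = 704.8125
  chocolate: 1253 × 3/16 = 234.9375
  yellow: 1253 × 4/16 = 313.25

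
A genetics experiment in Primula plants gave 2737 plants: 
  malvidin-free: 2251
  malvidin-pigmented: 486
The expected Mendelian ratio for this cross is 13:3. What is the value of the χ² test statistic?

Expected counts for N = 2737 under a 13:3 ratio (total parts = 16):
  malvidin-free: 2737 × 13/16 = 2223.8125
  malvidin-pigmented: 2737 × 3/16 = 513.1875
χ² = Σ (O − E)² / E
  malvidin-free: (2251 − 2223.8125)² / 2223.8125 = 0.3324
  malvidin-pigmented: (486 − 513.1875)² / 513.1875 = 1.4403
χ² = 0.3324 + 1.4403 = 1.7727 ≈ 1.773

1.773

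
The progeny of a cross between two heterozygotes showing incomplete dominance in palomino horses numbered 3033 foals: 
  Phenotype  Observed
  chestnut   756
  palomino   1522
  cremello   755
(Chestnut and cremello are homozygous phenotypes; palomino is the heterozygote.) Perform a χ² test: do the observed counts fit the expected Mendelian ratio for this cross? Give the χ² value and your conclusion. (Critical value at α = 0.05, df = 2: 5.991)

0.041; consistent

With incomplete dominance, a heterozygote × heterozygote cross gives a 1:2:1 phenotypic ratio.
Expected counts for N = 3033 under a 1:2:1 ratio (total parts = 4):
  chestnut: 3033 × 1/4 = 758.25
  palomino: 3033 × 2/4 = 1516.5
  cremello: 3033 × 1/4 = 758.25
χ² = Σ (O − E)² / E
  chestnut: (756 − 758.25)² / 758.25 = 0.0067
  palomino: (1522 − 1516.5)² / 1516.5 = 0.0199
  cremello: (755 − 758.25)² / 758.25 = 0.0139
χ² = 0.0067 + 0.0199 + 0.0139 = 0.0405 ≈ 0.041
Degrees of freedom = 3 − 1 = 2; critical value at α = 0.05 is 5.991.
Since 0.041 < 5.991, we fail to reject the null hypothesis — the data are consistent with the 1:2:1 ratio.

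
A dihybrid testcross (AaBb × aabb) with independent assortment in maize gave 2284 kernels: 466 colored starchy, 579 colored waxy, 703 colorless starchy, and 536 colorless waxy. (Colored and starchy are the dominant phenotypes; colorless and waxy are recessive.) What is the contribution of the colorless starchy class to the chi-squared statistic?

30.515

A dihybrid testcross with independent assortment gives a 1:1:1:1 ratio.
Expected counts for N = 2284 under a 1:1:1:1 ratio (total parts = 4):
  colored starchy: 2284 × 1/4 = 571
  colored waxy: 2284 × 1/4 = 571
  colorless starchy: 2284 × 1/4 = 571
  colorless waxy: 2284 × 1/4 = 571
Contribution of colorless starchy: (703 − 571)² / 571 = 30.5149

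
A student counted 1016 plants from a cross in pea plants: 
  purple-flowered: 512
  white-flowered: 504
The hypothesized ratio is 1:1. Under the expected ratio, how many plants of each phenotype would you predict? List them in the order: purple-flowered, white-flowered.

508, 508

The 1:1 ratio has 2 parts, so with N = 1016 the expected counts are:
  purple-flowered: 1016 × 1/2 = 508
  white-flowered: 1016 × 1/2 = 508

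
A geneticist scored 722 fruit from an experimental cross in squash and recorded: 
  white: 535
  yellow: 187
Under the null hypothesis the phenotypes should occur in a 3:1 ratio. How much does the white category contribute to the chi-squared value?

The 3:1 ratio has 4 parts, so with N = 722 the expected counts are:
  white: 722 × 3/4 = 541.5
  yellow: 722 × 1/4 = 180.5
Contribution of white: (535 − 541.5)² / 541.5 = 0.0780

0.078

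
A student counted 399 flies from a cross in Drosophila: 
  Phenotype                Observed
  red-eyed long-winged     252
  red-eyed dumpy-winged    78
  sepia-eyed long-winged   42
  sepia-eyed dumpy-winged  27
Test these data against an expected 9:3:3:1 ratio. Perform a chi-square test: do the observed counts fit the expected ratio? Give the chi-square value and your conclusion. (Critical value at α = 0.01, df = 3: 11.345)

Under the 9:3:3:1 hypothesis (Σ ratio = 16, N = 399):
  red-eyed long-winged: 399 × 9/16 = 224.4375
  red-eyed dumpy-winged: 399 × 3/16 = 74.8125
  sepia-eyed long-winged: 399 × 3/16 = 74.8125
  sepia-eyed dumpy-winged: 399 × 1/16 = 24.9375
χ² = Σ (O − E)² / E
  red-eyed long-winged: (252 − 224.4375)² / 224.4375 = 3.3849
  red-eyed dumpy-winged: (78 − 74.8125)² / 74.8125 = 0.1358
  sepia-eyed long-winged: (42 − 74.8125)² / 74.8125 = 14.3914
  sepia-eyed dumpy-winged: (27 − 24.9375)² / 24.9375 = 0.1706
χ² = 3.3849 + 0.1358 + 14.3914 + 0.1706 = 18.0827 ≈ 18.083
Degrees of freedom = 4 − 1 = 3; critical value at α = 0.01 is 11.345.
Since 18.083 > 11.345, we reject the null hypothesis — the data do not fit the 9:3:3:1 ratio.

18.083; not consistent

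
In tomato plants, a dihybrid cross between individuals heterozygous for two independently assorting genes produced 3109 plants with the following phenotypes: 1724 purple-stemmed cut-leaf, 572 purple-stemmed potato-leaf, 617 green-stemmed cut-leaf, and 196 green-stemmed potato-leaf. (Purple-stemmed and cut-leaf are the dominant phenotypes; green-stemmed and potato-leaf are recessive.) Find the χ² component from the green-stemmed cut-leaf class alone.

A dihybrid F₂ with independent assortment and complete dominance at both loci gives a 9:3:3:1 phenotypic ratio.
The 9:3:3:1 ratio has 16 parts, so with N = 3109 the expected counts are:
  purple-stemmed cut-leaf: 3109 × 9/16 = 1748.8125
  purple-stemmed potato-leaf: 3109 × 3/16 = 582.9375
  green-stemmed cut-leaf: 3109 × 3/16 = 582.9375
  green-stemmed potato-leaf: 3109 × 1/16 = 194.3125
Contribution of green-stemmed cut-leaf: (617 − 582.9375)² / 582.9375 = 1.9904

1.990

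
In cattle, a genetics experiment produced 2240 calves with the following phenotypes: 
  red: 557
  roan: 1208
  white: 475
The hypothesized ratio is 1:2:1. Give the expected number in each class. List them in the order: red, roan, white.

Expected counts for N = 2240 under a 1:2:1 ratio (total parts = 4):
  red: 2240 × 1/4 = 560
  roan: 2240 × 2/4 = 1120
  white: 2240 × 1/4 = 560

560, 1120, 560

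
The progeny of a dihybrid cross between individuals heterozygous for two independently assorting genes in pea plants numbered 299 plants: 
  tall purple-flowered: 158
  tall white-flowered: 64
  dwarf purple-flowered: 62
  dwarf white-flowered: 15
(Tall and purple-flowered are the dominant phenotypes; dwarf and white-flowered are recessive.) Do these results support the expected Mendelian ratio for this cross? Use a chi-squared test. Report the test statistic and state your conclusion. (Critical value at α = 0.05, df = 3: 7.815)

3.097; consistent

A dihybrid F₂ with independent assortment and complete dominance at both loci gives a 9:3:3:1 phenotypic ratio.
Total ratio parts = 16. Expected numbers out of 299:
  tall purple-flowered: 299 × 9/16 = 168.1875
  tall white-flowered: 299 × 3/16 = 56.0625
  dwarf purple-flowered: 299 × 3/16 = 56.0625
  dwarf white-flowered: 299 × 1/16 = 18.6875
χ² = Σ (O − E)² / E
  tall purple-flowered: (158 − 168.1875)² / 168.1875 = 0.6171
  tall white-flowered: (64 − 56.0625)² / 56.0625 = 1.1238
  dwarf purple-flowered: (62 − 56.0625)² / 56.0625 = 0.6288
  dwarf white-flowered: (15 − 18.6875)² / 18.6875 = 0.7276
χ² = 0.6171 + 1.1238 + 0.6288 + 0.7276 = 3.0973 ≈ 3.097
Degrees of freedom = 4 − 1 = 3; critical value at α = 0.05 is 7.815.
Since 3.097 < 7.815, we fail to reject the null hypothesis — the data are consistent with the 9:3:3:1 ratio.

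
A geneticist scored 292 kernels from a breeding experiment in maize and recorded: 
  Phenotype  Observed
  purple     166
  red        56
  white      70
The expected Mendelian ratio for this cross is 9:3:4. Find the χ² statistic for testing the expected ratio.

0.170

The 9:3:4 ratio has 16 parts, so with N = 292 the expected counts are:
  purple: 292 × 9/16 = 164.25
  red: 292 × 3/16 = 54.75
  white: 292 × 4/16 = 73
χ² = Σ (O − E)² / E
  purple: (166 − 164.25)² / 164.25 = 0.0186
  red: (56 − 54.75)² / 54.75 = 0.0285
  white: (70 − 73)² / 73 = 0.1233
χ² = 0.0186 + 0.0285 + 0.1233 = 0.1704 ≈ 0.170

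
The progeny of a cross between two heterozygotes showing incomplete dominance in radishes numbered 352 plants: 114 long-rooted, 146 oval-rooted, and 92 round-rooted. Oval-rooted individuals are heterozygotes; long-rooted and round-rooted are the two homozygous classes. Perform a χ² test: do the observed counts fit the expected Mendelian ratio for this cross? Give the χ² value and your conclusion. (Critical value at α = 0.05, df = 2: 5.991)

12.977; not consistent

With incomplete dominance, a heterozygote × heterozygote cross gives a 1:2:1 phenotypic ratio.
Under the 1:2:1 hypothesis (Σ ratio = 4, N = 352):
  long-rooted: 352 × 1/4 = 88
  oval-rooted: 352 × 2/4 = 176
  round-rooted: 352 × 1/4 = 88
χ² = Σ (O − E)² / E
  long-rooted: (114 − 88)² / 88 = 7.6818
  oval-rooted: (146 − 176)² / 176 = 5.1136
  round-rooted: (92 − 88)² / 88 = 0.1818
χ² = 7.6818 + 5.1136 + 0.1818 = 12.9772 ≈ 12.977
Degrees of freedom = 3 − 1 = 2; critical value at α = 0.05 is 5.991.
Since 12.977 > 5.991, we reject the null hypothesis — the data do not fit the 1:2:1 ratio.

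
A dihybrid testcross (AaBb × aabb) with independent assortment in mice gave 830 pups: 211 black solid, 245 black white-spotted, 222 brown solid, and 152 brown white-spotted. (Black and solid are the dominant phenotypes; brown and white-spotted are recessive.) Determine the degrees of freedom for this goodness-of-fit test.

A dihybrid testcross with independent assortment gives a 1:1:1:1 ratio.
A goodness-of-fit test with 4 phenotype classes has df = 4 − 1 = 3.

3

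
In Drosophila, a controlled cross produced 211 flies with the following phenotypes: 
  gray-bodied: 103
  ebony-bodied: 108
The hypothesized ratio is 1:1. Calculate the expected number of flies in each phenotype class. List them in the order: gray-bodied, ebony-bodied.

Expected counts for N = 211 under a 1:1 ratio (total parts = 2):
  gray-bodied: 211 × 1/2 = 105.5
  ebony-bodied: 211 × 1/2 = 105.5

105.5, 105.5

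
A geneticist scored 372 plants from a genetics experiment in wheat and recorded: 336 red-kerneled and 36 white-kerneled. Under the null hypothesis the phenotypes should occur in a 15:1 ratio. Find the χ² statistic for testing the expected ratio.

Under the 15:1 hypothesis (Σ ratio = 16, N = 372):
  red-kerneled: 372 × 15/16 = 348.75
  white-kerneled: 372 × 1/16 = 23.25
χ² = Σ (O − E)² / E
  red-kerneled: (336 − 348.75)² / 348.75 = 0.4661
  white-kerneled: (36 − 23.25)² / 23.25 = 6.9919
χ² = 0.4661 + 6.9919 = 7.458

7.458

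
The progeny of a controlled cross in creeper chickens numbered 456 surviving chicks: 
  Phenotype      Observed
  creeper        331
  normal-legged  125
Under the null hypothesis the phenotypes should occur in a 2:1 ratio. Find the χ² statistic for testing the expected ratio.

7.194

The 2:1 ratio has 3 parts, so with N = 456 the expected counts are:
  creeper: 456 × 2/3 = 304
  normal-legged: 456 × 1/3 = 152
χ² = Σ (O − E)² / E
  creeper: (331 − 304)² / 304 = 2.3980
  normal-legged: (125 − 152)² / 152 = 4.7961
χ² = 2.3980 + 4.7961 = 7.1941 ≈ 7.194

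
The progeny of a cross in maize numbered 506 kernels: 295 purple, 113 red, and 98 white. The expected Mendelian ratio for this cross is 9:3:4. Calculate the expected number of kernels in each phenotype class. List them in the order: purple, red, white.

Under the 9:3:4 hypothesis (Σ ratio = 16, N = 506):
  purple: 506 × 9/16 = 284.625
  red: 506 × 3/16 = 94.875
  white: 506 × 4/16 = 126.5

284.625, 94.875, 126.5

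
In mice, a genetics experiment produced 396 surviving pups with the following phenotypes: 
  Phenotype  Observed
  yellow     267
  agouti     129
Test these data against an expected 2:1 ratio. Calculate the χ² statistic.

0.102

The 2:1 ratio has 3 parts, so with N = 396 the expected counts are:
  yellow: 396 × 2/3 = 264
  agouti: 396 × 1/3 = 132
χ² = Σ (O − E)² / E
  yellow: (267 − 264)² / 264 = 0.0341
  agouti: (129 − 132)² / 132 = 0.0682
χ² = 0.0341 + 0.0682 = 0.1023 ≈ 0.102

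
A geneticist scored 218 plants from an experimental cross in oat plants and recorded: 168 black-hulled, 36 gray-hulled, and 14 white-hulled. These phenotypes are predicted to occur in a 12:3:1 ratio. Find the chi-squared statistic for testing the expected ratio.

0.716

The 12:3:1 ratio has 16 parts, so with N = 218 the expected counts are:
  black-hulled: 218 × 12/16 = 163.5
  gray-hulled: 218 × 3/16 = 40.875
  white-hulled: 218 × 1/16 = 13.625
χ² = Σ (O − E)² / E
  black-hulled: (168 − 163.5)² / 163.5 = 0.1239
  gray-hulled: (36 − 40.875)² / 40.875 = 0.5814
  white-hulled: (14 − 13.625)² / 13.625 = 0.0103
χ² = 0.1239 + 0.5814 + 0.0103 = 0.7156 ≈ 0.716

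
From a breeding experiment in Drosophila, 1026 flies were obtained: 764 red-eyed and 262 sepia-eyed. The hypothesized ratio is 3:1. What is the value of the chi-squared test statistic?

Expected counts for N = 1026 under a 3:1 ratio (total parts = 4):
  red-eyed: 1026 × 3/4 = 769.5
  sepia-eyed: 1026 × 1/4 = 256.5
χ² = Σ (O − E)² / E
  red-eyed: (764 − 769.5)² / 769.5 = 0.0393
  sepia-eyed: (262 − 256.5)² / 256.5 = 0.1179
χ² = 0.0393 + 0.1179 = 0.1572 ≈ 0.157

0.157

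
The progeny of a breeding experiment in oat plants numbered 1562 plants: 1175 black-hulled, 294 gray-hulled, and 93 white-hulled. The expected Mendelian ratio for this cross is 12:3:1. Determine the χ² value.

Total ratio parts = 16. Expected numbers out of 1562:
  black-hulled: 1562 × 12/16 = 1171.5
  gray-hulled: 1562 × 3/16 = 292.875
  white-hulled: 1562 × 1/16 = 97.625
χ² = Σ (O − E)² / E
  black-hulled: (1175 − 1171.5)² / 1171.5 = 0.0105
  gray-hulled: (294 − 292.875)² / 292.875 = 0.0043
  white-hulled: (93 − 97.625)² / 97.625 = 0.2191
χ² = 0.0105 + 0.0043 + 0.2191 = 0.2339 ≈ 0.234

0.234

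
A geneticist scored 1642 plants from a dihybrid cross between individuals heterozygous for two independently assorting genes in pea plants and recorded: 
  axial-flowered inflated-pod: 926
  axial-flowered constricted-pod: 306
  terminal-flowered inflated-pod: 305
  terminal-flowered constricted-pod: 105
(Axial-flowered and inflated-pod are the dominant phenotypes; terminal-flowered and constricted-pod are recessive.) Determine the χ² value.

A dihybrid F₂ with independent assortment and complete dominance at both loci gives a 9:3:3:1 phenotypic ratio.
Expected counts for N = 1642 under a 9:3:3:1 ratio (total parts = 16):
  axial-flowered inflated-pod: 1642 × 9/16 = 923.625
  axial-flowered constricted-pod: 1642 × 3/16 = 307.875
  terminal-flowered inflated-pod: 1642 × 3/16 = 307.875
  terminal-flowered constricted-pod: 1642 × 1/16 = 102.625
χ² = Σ (O − E)² / E
  axial-flowered inflated-pod: (926 − 923.625)² / 923.625 = 0.0061
  axial-flowered constricted-pod: (306 − 307.875)² / 307.875 = 0.0114
  terminal-flowered inflated-pod: (305 − 307.875)² / 307.875 = 0.0268
  terminal-flowered constricted-pod: (105 − 102.625)² / 102.625 = 0.0550
χ² = 0.0061 + 0.0114 + 0.0268 + 0.0550 = 0.0993 ≈ 0.099

0.099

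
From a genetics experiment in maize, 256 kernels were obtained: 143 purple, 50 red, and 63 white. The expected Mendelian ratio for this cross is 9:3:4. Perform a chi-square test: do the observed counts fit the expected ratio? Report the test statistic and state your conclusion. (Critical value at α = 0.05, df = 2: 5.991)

0.106; consistent

Total ratio parts = 16. Expected numbers out of 256:
  purple: 256 × 9/16 = 144
  red: 256 × 3/16 = 48
  white: 256 × 4/16 = 64
χ² = Σ (O − E)² / E
  purple: (143 − 144)² / 144 = 0.0069
  red: (50 − 48)² / 48 = 0.0833
  white: (63 − 64)² / 64 = 0.0156
χ² = 0.0069 + 0.0833 + 0.0156 = 0.1058 ≈ 0.106
Degrees of freedom = 3 − 1 = 2; critical value at α = 0.05 is 5.991.
Since 0.106 < 5.991, we fail to reject the null hypothesis — the data are consistent with the 9:3:4 ratio.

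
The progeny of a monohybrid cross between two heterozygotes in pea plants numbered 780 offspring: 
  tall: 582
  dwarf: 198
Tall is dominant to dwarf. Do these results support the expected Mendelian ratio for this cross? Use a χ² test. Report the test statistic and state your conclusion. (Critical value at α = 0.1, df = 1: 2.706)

For a monohybrid cross between heterozygotes with complete dominance, the expected phenotypic ratio is 3:1.
Total ratio parts = 4. Expected numbers out of 780:
  tall: 780 × 3/4 = 585
  dwarf: 780 × 1/4 = 195
χ² = Σ (O − E)² / E
  tall: (582 − 585)² / 585 = 0.0154
  dwarf: (198 − 195)² / 195 = 0.0462
χ² = 0.0154 + 0.0462 = 0.0616 ≈ 0.062
Degrees of freedom = 2 − 1 = 1; critical value at α = 0.1 is 2.706.
Since 0.062 < 2.706, we fail to reject the null hypothesis — the data are consistent with the 3:1 ratio.

0.062; consistent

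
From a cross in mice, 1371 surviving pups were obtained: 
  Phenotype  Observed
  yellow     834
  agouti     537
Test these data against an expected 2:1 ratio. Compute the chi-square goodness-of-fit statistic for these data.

21.007

The 2:1 ratio has 3 parts, so with N = 1371 the expected counts are:
  yellow: 1371 × 2/3 = 914
  agouti: 1371 × 1/3 = 457
χ² = Σ (O − E)² / E
  yellow: (834 − 914)² / 914 = 7.0022
  agouti: (537 − 457)² / 457 = 14.0044
χ² = 7.0022 + 14.0044 = 21.0066 ≈ 21.007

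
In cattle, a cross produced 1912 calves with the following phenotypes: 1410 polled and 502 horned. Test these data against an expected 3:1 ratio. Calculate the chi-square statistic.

Expected counts for N = 1912 under a 3:1 ratio (total parts = 4):
  polled: 1912 × 3/4 = 1434
  horned: 1912 × 1/4 = 478
χ² = Σ (O − E)² / E
  polled: (1410 − 1434)² / 1434 = 0.4017
  horned: (502 − 478)² / 478 = 1.2050
χ² = 0.4017 + 1.2050 = 1.6067 ≈ 1.607

1.607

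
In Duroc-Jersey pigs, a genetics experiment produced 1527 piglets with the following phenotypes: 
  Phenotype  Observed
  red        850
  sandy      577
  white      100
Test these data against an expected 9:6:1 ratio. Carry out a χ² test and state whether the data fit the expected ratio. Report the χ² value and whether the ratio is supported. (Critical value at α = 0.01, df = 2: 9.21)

0.345; consistent

Total ratio parts = 16. Expected numbers out of 1527:
  red: 1527 × 9/16 = 858.9375
  sandy: 1527 × 6/16 = 572.625
  white: 1527 × 1/16 = 95.4375
χ² = Σ (O − E)² / E
  red: (850 − 858.9375)² / 858.9375 = 0.0930
  sandy: (577 − 572.625)² / 572.625 = 0.0334
  white: (100 − 95.4375)² / 95.4375 = 0.2181
χ² = 0.0930 + 0.0334 + 0.2181 = 0.3445 ≈ 0.345
Degrees of freedom = 3 − 1 = 2; critical value at α = 0.01 is 9.21.
Since 0.345 < 9.21, we fail to reject the null hypothesis — the data are consistent with the 9:6:1 ratio.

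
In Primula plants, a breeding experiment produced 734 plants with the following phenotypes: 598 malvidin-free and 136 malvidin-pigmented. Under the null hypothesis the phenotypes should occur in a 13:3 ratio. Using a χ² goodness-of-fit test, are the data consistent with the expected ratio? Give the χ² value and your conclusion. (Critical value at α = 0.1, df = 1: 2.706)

Under the 13:3 hypothesis (Σ ratio = 16, N = 734):
  malvidin-free: 734 × 13/16 = 596.375
  malvidin-pigmented: 734 × 3/16 = 137.625
χ² = Σ (O − E)² / E
  malvidin-free: (598 − 596.375)² / 596.375 = 0.0044
  malvidin-pigmented: (136 − 137.625)² / 137.625 = 0.0192
χ² = 0.0044 + 0.0192 = 0.0236 ≈ 0.024
Degrees of freedom = 2 − 1 = 1; critical value at α = 0.1 is 2.706.
Since 0.024 < 2.706, we fail to reject the null hypothesis — the data are consistent with the 13:3 ratio.

0.024; consistent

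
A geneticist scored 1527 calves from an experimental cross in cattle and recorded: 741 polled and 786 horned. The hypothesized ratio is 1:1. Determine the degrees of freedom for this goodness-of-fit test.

A goodness-of-fit test with 2 phenotype classes has df = 2 − 1 = 1.

1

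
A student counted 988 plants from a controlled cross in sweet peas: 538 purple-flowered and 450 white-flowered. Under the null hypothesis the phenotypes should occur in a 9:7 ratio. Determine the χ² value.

Expected counts for N = 988 under a 9:7 ratio (total parts = 16):
  purple-flowered: 988 × 9/16 = 555.75
  white-flowered: 988 × 7/16 = 432.25
χ² = Σ (O − E)² / E
  purple-flowered: (538 − 555.75)² / 555.75 = 0.5669
  white-flowered: (450 − 432.25)² / 432.25 = 0.7289
χ² = 0.5669 + 0.7289 = 1.2958 ≈ 1.296

1.296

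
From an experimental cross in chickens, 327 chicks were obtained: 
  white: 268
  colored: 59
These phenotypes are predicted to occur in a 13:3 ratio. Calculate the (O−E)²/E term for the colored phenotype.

0.087

The 13:3 ratio has 16 parts, so with N = 327 the expected counts are:
  white: 327 × 13/16 = 265.6875
  colored: 327 × 3/16 = 61.3125
Contribution of colored: (59 − 61.3125)² / 61.3125 = 0.0872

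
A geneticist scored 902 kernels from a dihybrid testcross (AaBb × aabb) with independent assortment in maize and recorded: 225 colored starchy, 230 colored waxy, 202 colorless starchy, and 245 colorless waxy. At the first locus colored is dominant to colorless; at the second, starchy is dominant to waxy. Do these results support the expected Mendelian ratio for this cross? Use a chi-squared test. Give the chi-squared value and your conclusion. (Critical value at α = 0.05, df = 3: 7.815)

4.226; consistent

A dihybrid testcross with independent assortment gives a 1:1:1:1 ratio.
Expected counts for N = 902 under a 1:1:1:1 ratio (total parts = 4):
  colored starchy: 902 × 1/4 = 225.5
  colored waxy: 902 × 1/4 = 225.5
  colorless starchy: 902 × 1/4 = 225.5
  colorless waxy: 902 × 1/4 = 225.5
χ² = Σ (O − E)² / E
  colored starchy: (225 − 225.5)² / 225.5 = 0.0011
  colored waxy: (230 − 225.5)² / 225.5 = 0.0898
  colorless starchy: (202 − 225.5)² / 225.5 = 2.4490
  colorless waxy: (245 − 225.5)² / 225.5 = 1.6863
χ² = 0.0011 + 0.0898 + 2.4490 + 1.6863 = 4.2262 ≈ 4.226
Degrees of freedom = 4 − 1 = 3; critical value at α = 0.05 is 7.815.
Since 4.226 < 7.815, we fail to reject the null hypothesis — the data are consistent with the 1:1:1:1 ratio.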